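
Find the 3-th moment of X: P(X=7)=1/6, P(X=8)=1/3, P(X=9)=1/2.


E[X^3] = sum(x^3 * P(x))
= 343*1/6 + 512*1/3 + 729*1/2
= 1777/3

1777/3


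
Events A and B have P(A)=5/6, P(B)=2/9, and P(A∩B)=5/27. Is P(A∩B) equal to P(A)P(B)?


P(A)*P(B) = 5/6*2/9 = 5/27
P(A∩B) = 5/27, which equals P(A)P(B), so independent

Yes, A and B are independent


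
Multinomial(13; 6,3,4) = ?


13! = 6227020800
Denominator: 6!=720 * 3!=6 * 4!=24
Coefficient = 6227020800 / 103680 = 60060

60060


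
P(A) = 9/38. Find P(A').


P(A') = 1 - P(A) = 1 - 9/38 = 29/38

29/38


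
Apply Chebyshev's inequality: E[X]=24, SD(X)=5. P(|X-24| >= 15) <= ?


k = 15/5 = 3
Chebyshev: P(|X-mu| >= k*sigma) <= 1/k^2 = 1/3^2 = 1/9

1/9


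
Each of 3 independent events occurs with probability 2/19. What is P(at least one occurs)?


P(at least one) = 1 - P(none)
P(none) = (1 - 2/19)^3 = (17/19)^3 = 4913/6859
P(at least one) = 1 - 4913/6859 = 1946/6859

1946/6859


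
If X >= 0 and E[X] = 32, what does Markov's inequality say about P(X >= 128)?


Markov: P(X >= a) <= E[X]/a
P(X >= 128) <= 32/128 = 1/4

1/4


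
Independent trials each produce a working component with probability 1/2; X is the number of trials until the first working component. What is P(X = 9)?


P(X=9) = (1-p)^8 * p = (1/2)^8 * 1/2
= 1/256 * 1/2 = 1/512

1/512


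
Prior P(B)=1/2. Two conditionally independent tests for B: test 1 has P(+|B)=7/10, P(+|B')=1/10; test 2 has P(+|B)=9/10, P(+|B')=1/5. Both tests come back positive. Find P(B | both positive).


After test 1: P(+) = 7/10*1/2 + 1/10*1/2 = 2/5
P(B|+) = (7/20)/(2/5) = 7/8
After test 2 (use post1 as new prior): P(+) = 9/10*7/8 + 1/5*1/8 = 13/16
P(B|+,+) = (63/80)/(13/16) = 63/65

63/65


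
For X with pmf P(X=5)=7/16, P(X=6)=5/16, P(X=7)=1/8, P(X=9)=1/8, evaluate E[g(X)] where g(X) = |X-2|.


E[|X-2|] = sum(g(x)*P(x))
= 3*7/16 + 4*5/16 + 5*1/8 + 7*1/8
= 65/16

65/16


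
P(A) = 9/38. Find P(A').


P(A') = 1 - P(A) = 1 - 9/38 = 29/38

29/38


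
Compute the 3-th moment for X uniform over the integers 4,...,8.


E[X^3] = (1/5) * sum(x^3 for x=4..8)
= 1260/5 = 252

252


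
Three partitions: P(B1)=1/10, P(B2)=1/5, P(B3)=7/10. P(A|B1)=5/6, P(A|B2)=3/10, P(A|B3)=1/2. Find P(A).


P(A) = P(A|B1)P(B1) + P(A|B2)P(B2) + P(A|B3)P(B3)
= 5/6*1/10 + 3/10*1/5 + 1/2*7/10
= 1/12 + 3/50 + 7/20 = 37/75

37/75


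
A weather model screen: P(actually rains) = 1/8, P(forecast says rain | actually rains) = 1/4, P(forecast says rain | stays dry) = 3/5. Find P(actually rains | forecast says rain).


P(A) = P(A|B)P(B) + P(A|B')P(B') = 1/4*1/8 + 3/5*7/8 = 89/160
P(B|A) = P(A|B)P(B)/P(A) = (1/32)/(89/160) = 5/89

5/89


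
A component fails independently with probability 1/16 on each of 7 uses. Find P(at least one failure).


P(at least one) = 1 - P(none)
P(none) = (1 - 1/16)^7 = (15/16)^7 = 170859375/268435456
P(at least one) = 1 - 170859375/268435456 = 97576081/268435456

97576081/268435456


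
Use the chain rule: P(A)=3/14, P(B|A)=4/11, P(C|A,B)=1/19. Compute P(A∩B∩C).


P(A∩B∩C) = P(A) * P(B|A) * P(C|A∩B)
= 3/14 * 4/11 * 1/19
= 6/77 * 1/19 = 6/1463

6/1463


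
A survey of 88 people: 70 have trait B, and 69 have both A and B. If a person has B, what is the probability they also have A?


P(A|B) = P(A∩B)/P(B) = (69/88)/(70/88) = 69/70

69/70


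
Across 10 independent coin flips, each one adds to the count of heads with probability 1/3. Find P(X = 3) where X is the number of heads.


P(X=3) = C(10,3) * p^3 * (1-p)^7
= 120 * 1/27 * 128/2187
= 5120/19683

5120/19683


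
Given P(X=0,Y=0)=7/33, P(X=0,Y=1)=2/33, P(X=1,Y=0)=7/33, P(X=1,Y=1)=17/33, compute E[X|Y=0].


P(Y=0) = 14/33
E[X|Y=0] = (0*7 + 1*7)/14 = 7/14 = 1/2

1/2


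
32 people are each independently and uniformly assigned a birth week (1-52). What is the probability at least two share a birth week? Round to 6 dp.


P(all different) = prod((52-i)/52 for i=0..31) = 0.000004
P(at least one match) = 1 - 0.000004 = 0.999996

0.999996


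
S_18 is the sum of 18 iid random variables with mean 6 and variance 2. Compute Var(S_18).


By independence, Var(S_n) = n*Var(X_1) = 18*2 = 36

36


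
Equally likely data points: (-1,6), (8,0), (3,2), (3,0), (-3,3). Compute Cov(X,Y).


E[X]=2, E[Y]=11/5, E[XY]=-9/5
Cov(X,Y) = E[XY] - E[X]E[Y] = -9/5 - 2*11/5 = -31/5

-31/5


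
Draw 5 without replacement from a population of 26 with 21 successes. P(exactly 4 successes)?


P(X=4) = C(21,4)*C(5,1) / C(26,5)
= 5985*5 / 65780
= 29925/65780 = 5985/13156

5985/13156


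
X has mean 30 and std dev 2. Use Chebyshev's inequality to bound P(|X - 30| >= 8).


k = 8/2 = 4
Chebyshev: P(|X-mu| >= k*sigma) <= 1/k^2 = 1/4^2 = 1/16

1/16


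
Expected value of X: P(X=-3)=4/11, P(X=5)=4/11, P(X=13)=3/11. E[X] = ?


E[X] = sum(x * P(x))
= -3*4/11 + 5*4/11 + 13*3/11
= 47/11

47/11


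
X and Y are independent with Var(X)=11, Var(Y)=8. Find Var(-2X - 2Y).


Independence => Cov(X,Y)=0
Var(-2X - 2Y) = (-2)^2*Var(X) + (-2)^2*Var(Y)
= 4*11 + 4*8 = 76

76


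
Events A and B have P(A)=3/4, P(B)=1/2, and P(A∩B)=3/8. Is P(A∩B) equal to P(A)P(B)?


P(A)*P(B) = 3/4*1/2 = 3/8
P(A∩B) = 3/8, which equals P(A)P(B), so independent

Yes, A and B are independent


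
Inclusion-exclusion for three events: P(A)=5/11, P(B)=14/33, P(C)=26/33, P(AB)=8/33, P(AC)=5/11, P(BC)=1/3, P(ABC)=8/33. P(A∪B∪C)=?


P(A∪B∪C) = P(A)+P(B)+P(C) - P(AB)-P(AC)-P(BC) + P(ABC)
= 5/11+14/33+26/33 - 8/33-5/11-1/3 + 8/33
= 29/33

29/33


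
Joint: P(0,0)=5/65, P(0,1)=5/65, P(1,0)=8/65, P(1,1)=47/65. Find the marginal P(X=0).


P(X=0) = P(0,0)+P(0,1) = 5/65 + 5/65 = 10/65 = 2/13

2/13


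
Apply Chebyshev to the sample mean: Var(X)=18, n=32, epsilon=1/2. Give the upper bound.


Var(Xbar) = Var(X)/n = 18/32
Chebyshev: P(|Xbar-mu| >= 1/2) <= Var(Xbar)/(1/2)^2 = (9/16)/(1/4) = 9/4
Bound exceeds 1, so trivial bound: 1

1


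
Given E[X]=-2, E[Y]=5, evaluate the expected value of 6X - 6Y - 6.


E[6X - 6Y - 6] = 6*E[X] - 6*E[Y] - 6
= (6)*(-2) + (-6)*(5) + (-6)
= -12 - 30 - 6 = -48

-48


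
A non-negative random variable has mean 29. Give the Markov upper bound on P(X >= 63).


Markov: P(X >= a) <= E[X]/a
P(X >= 63) <= 29/63

29/63


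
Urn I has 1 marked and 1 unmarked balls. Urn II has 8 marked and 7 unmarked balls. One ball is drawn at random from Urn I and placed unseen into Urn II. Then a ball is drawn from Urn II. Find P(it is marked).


P(transfer marked) = 1/2; P(transfer unmarked) = 1/2
If marked transferred: Urn II has 9 marked of 16, so P(marked|marked moved) = 9/16
If unmarked transferred: Urn II has 8 marked of 16, so P(marked|unmarked moved) = 1/2
By total probability: P(marked) = 1/2*9/16 + 1/2*1/2 = 17/32

17/32


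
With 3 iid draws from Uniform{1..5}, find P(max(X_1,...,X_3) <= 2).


P(max <= 2) = P(all X_i <= 2) = (P(X_1 <= 2))^3
= (2/5)^3 = 8/125

8/125


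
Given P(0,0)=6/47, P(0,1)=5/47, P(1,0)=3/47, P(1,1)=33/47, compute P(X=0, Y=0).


Read from table: P(X=0, Y=0) = 6/47

6/47


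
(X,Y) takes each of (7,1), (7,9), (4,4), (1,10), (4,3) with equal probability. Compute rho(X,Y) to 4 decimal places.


Cov(X,Y) = -3.2400, Var(X) = 5.0400, Var(Y) = 12.2400
rho = Cov/(sqrt(VarX)*sqrt(VarY)) = -0.4125

-0.4125


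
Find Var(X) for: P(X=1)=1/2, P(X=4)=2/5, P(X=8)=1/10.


E[X] = 29/10, E[X^2] = 133/10
Var(X) = E[X^2] - (E[X])^2 = 133/10 - (29/10)^2 = 489/100

489/100


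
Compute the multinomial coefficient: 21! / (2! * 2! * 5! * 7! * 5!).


21! = 51090942171709440000
Denominator: 2!=2 * 2!=2 * 5!=120 * 7!=5040 * 5!=120
Coefficient = 51090942171709440000 / 290304000 = 175991175360

175991175360


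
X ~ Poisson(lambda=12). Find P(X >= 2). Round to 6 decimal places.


P(X>=2) = 1 - P(X<=1) = 1 - (e^(-12)*12^0/0! + e^(-12)*12^1/1!)
≈ 1 - (0.0000061442 + 0.0000737305)
= 1 - 0.0000798747 = 0.9999201253
≈ 0.999920

0.999920


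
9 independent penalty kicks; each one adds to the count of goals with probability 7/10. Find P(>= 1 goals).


P(at least one) = 1 - P(none)
P(none) = (1 - 7/10)^9 = (3/10)^9 = 19683/1000000000
P(at least one) = 1 - 19683/1000000000 = 999980317/1000000000

999980317/1000000000


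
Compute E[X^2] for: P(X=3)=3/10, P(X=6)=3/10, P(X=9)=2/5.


E[X^2] = sum(x^2 * P(x))
= 9*3/10 + 36*3/10 + 81*2/5
= 459/10

459/10


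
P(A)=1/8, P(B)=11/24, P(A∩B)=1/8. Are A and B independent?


P(A)*P(B) = 1/8*11/24 = 11/192
P(A∩B) = 1/8 != 11/192, so not independent

No, A and B are not independent


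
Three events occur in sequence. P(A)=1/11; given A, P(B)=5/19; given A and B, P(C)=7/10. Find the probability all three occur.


P(A∩B∩C) = P(A) * P(B|A) * P(C|A∩B)
= 1/11 * 5/19 * 7/10
= 5/209 * 7/10 = 7/418

7/418


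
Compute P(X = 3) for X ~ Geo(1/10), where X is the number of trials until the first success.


P(X=3) = (1-p)^2 * p = (9/10)^2 * 1/10
= 81/100 * 1/10 = 81/1000

81/1000


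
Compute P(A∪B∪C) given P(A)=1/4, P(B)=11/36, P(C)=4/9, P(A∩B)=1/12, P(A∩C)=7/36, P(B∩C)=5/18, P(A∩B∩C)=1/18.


P(A∪B∪C) = P(A)+P(B)+P(C) - P(AB)-P(AC)-P(BC) + P(ABC)
= 1/4+11/36+4/9 - 1/12-7/36-5/18 + 1/18
= 1/2

1/2


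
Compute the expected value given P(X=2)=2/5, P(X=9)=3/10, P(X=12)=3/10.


E[X] = sum(x * P(x))
= 2*2/5 + 9*3/10 + 12*3/10
= 71/10

71/10


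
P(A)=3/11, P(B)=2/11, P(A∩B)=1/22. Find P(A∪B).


P(A∪B) = P(A) + P(B) - P(A∩B)
= 3/11 + 2/11 - 1/22 = 9/22

9/22


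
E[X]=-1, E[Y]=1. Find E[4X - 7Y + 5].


E[4X - 7Y + 5] = 4*E[X] - 7*E[Y] + 5
= (4)*(-1) + (-7)*(1) + (5)
= -4 - 7 + 5 = -6

-6


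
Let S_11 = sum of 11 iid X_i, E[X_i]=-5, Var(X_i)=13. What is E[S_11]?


E[S_n] = n*E[X_1] = 11*-5 = -55

-55


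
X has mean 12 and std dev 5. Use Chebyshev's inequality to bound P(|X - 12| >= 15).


k = 15/5 = 3
Chebyshev: P(|X-mu| >= k*sigma) <= 1/k^2 = 1/3^2 = 1/9

1/9


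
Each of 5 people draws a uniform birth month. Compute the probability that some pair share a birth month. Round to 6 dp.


P(all different) = prod((12-i)/12 for i=0..4) = 0.381944
P(at least one match) = 1 - 0.381944 = 0.618056

0.618056


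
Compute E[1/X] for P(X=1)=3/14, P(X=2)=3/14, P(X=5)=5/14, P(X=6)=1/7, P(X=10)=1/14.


E[1/X] = sum(g(x)*P(x))
= 1*3/14 + 1/2*3/14 + 1/5*5/14 + 1/6*1/7 + 1/10*1/14
= 89/210

89/210


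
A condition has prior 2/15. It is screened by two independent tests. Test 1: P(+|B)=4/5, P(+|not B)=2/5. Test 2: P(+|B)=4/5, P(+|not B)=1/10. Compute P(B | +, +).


After test 1: P(+) = 4/5*2/15 + 2/5*13/15 = 34/75
P(B|+) = (8/75)/(34/75) = 4/17
After test 2 (use post1 as new prior): P(+) = 4/5*4/17 + 1/10*13/17 = 9/34
P(B|+,+) = (16/85)/(9/34) = 32/45

32/45


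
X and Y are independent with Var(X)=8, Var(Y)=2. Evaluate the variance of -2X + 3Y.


Independence => Cov(X,Y)=0
Var(-2X + 3Y) = (-2)^2*Var(X) + 3^2*Var(Y)
= 4*8 + 9*2 = 50

50


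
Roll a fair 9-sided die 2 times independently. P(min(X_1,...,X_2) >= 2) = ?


P(min >= 2) = P(all X_i >= 2) = (P(X_1 >= 2))^2
= (8/9)^2 = 64/81

64/81


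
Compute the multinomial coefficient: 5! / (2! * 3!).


5! = 120
Denominator: 2!=2 * 3!=6
Coefficient = 120 / 12 = 10

10


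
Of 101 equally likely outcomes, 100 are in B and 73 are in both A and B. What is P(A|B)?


P(A|B) = P(A∩B)/P(B) = (73/101)/(100/101) = 73/100

73/100


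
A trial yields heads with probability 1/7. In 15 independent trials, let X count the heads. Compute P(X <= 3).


P(X<=3) = P(X=0) + P(X=1) + P(X=2) + P(X=3)
= 470184984576/4747561509943 + 1175462461440/4747561509943 + 195910410240/678223072849 + 141490851840/678223072849
= 572493754368/678223072849

572493754368/678223072849


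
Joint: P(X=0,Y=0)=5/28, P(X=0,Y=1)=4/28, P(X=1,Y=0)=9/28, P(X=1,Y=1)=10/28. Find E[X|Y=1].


P(Y=1) = 14/28
E[X|Y=1] = (0*4 + 1*10)/14 = 10/14 = 5/7

5/7


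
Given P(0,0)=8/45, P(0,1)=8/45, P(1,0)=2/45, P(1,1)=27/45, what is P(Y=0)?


P(Y=0) = P(0,0)+P(1,0) = 8/45 + 2/45 = 10/45 = 2/9

2/9


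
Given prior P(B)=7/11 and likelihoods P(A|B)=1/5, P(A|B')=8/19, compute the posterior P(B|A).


P(A) = P(A|B)P(B) + P(A|B')P(B') = 1/5*7/11 + 8/19*4/11 = 293/1045
P(B|A) = P(A|B)P(B)/P(A) = (7/55)/(293/1045) = 133/293

133/293


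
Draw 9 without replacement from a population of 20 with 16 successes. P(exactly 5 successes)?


P(X=5) = C(16,5)*C(4,4) / C(20,9)
= 4368*1 / 167960
= 4368/167960 = 42/1615

42/1615


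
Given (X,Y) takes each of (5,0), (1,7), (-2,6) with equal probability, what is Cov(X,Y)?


E[X]=4/3, E[Y]=13/3, E[XY]=-5/3
Cov(X,Y) = E[XY] - E[X]E[Y] = -5/3 - 4/3*13/3 = -67/9

-67/9


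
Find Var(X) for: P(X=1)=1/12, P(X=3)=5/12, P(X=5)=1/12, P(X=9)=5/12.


E[X] = 11/2, E[X^2] = 119/3
Var(X) = E[X^2] - (E[X])^2 = 119/3 - (11/2)^2 = 113/12

113/12


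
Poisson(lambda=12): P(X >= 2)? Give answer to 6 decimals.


P(X>=2) = 1 - P(X<=1) = 1 - (e^(-12)*12^0/0! + e^(-12)*12^1/1!)
≈ 1 - (0.0000061442 + 0.0000737305)
= 1 - 0.0000798747 = 0.9999201253
≈ 0.999920

0.999920


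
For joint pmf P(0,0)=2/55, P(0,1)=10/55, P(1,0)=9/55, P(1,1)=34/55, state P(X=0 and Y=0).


Read from table: P(X=0, Y=0) = 2/55

2/55


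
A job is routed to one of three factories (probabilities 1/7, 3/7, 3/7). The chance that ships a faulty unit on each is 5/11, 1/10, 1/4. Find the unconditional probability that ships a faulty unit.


P(A) = P(A|B1)P(B1) + P(A|B2)P(B2) + P(A|B3)P(B3)
= 5/11*1/7 + 1/10*3/7 + 1/4*3/7
= 5/77 + 3/70 + 3/28 = 331/1540

331/1540


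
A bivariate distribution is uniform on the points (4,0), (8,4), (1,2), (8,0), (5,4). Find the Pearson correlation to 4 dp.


Cov(X,Y) = 0.4000, Var(X) = 6.9600, Var(Y) = 3.2000
rho = Cov/(sqrt(VarX)*sqrt(VarY)) = 0.0848

0.0848


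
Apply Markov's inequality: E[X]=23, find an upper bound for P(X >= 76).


Markov: P(X >= a) <= E[X]/a
P(X >= 76) <= 23/76

23/76


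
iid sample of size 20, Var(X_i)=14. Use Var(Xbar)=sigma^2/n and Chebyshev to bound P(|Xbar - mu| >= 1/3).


Var(Xbar) = Var(X)/n = 14/20
Chebyshev: P(|Xbar-mu| >= 1/3) <= Var(Xbar)/(1/3)^2 = (7/10)/(1/9) = 63/10
Bound exceeds 1, so trivial bound: 1

1


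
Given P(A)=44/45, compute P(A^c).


P(A') = 1 - P(A) = 1 - 44/45 = 1/45

1/45


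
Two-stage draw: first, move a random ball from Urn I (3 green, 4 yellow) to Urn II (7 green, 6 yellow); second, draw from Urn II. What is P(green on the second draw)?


P(transfer green) = 3/7; P(transfer yellow) = 4/7
If green transferred: Urn II has 8 green of 14, so P(green|green moved) = 4/7
If yellow transferred: Urn II has 7 green of 14, so P(green|yellow moved) = 1/2
By total probability: P(green) = 3/7*4/7 + 4/7*1/2 = 26/49

26/49


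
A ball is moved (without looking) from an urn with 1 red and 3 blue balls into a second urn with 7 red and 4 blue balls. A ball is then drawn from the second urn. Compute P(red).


P(transfer red) = 1/4; P(transfer blue) = 3/4
If red transferred: Urn II has 8 red of 12, so P(red|red moved) = 2/3
If blue transferred: Urn II has 7 red of 12, so P(red|blue moved) = 7/12
By total probability: P(red) = 1/4*2/3 + 3/4*7/12 = 29/48

29/48


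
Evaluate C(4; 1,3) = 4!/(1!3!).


4! = 24
Denominator: 1!=1 * 3!=6
Coefficient = 24 / 6 = 4

4


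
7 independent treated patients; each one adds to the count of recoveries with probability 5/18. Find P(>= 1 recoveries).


P(at least one) = 1 - P(none)
P(none) = (1 - 5/18)^7 = (13/18)^7 = 62748517/612220032
P(at least one) = 1 - 62748517/612220032 = 549471515/612220032

549471515/612220032


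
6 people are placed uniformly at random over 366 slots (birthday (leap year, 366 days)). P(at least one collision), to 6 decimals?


P(all different) = prod((366-i)/366 for i=0..5) = 0.959646
P(at least one match) = 1 - 0.959646 = 0.040354

0.040354


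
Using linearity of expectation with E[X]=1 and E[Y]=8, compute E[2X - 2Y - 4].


E[2X - 2Y - 4] = 2*E[X] - 2*E[Y] - 4
= (2)*(1) + (-2)*(8) + (-4)
= 2 - 16 - 4 = -18

-18


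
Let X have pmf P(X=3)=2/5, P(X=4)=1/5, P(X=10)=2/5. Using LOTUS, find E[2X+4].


E[2X+4] = sum(g(x)*P(x))
= 10*2/5 + 12*1/5 + 24*2/5
= 16

16


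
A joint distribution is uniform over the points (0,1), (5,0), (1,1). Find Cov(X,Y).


E[X]=2, E[Y]=2/3, E[XY]=1/3
Cov(X,Y) = E[XY] - E[X]E[Y] = 1/3 - 2*2/3 = -1

-1


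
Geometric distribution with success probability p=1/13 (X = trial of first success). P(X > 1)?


P(X > 1) = P(first 1 trials all fail) = (1-p)^1 = (12/13)^1 = 12/13

12/13


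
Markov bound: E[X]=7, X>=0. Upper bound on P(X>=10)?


Markov: P(X >= a) <= E[X]/a
P(X >= 10) <= 7/10

7/10


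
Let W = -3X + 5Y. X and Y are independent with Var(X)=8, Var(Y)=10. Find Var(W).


Independence => Cov(X,Y)=0
Var(-3X + 5Y) = (-3)^2*Var(X) + 5^2*Var(Y)
= 9*8 + 25*10 = 322

322


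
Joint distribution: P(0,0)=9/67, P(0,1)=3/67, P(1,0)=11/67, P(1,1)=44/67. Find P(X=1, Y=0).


Read from table: P(X=1, Y=0) = 11/67

11/67


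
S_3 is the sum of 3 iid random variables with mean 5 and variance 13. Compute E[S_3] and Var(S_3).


E[S_n] = n*mu = 3*5 = 15
Var(S_n) = n*sigma^2 = 3*13 = 39

E[S_3]=15, Var(S_3)=39


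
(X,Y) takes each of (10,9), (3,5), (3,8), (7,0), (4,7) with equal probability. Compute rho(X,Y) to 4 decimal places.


Cov(X,Y) = 0.0800, Var(X) = 7.4400, Var(Y) = 10.1600
rho = Cov/(sqrt(VarX)*sqrt(VarY)) = 0.0092

0.0092


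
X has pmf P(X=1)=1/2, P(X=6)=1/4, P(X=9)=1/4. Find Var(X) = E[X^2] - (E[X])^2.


E[X] = 17/4, E[X^2] = 119/4
Var(X) = E[X^2] - (E[X])^2 = 119/4 - (17/4)^2 = 187/16

187/16


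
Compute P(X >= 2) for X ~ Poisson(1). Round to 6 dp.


P(X>=2) = 1 - P(X<=1) = 1 - (e^(-1)*1^0/0! + e^(-1)*1^1/1!)
≈ 1 - (0.3678794412 + 0.3678794412)
= 1 - 0.7357588824 = 0.2642411176
≈ 0.264241

0.264241


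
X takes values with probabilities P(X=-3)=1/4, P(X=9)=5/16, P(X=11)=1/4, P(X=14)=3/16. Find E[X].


E[X] = sum(x * P(x))
= -3*1/4 + 9*5/16 + 11*1/4 + 14*3/16
= 119/16

119/16


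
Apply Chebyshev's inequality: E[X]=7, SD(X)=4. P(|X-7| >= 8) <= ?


k = 8/4 = 2
Chebyshev: P(|X-mu| >= k*sigma) <= 1/k^2 = 1/2^2 = 1/4

1/4


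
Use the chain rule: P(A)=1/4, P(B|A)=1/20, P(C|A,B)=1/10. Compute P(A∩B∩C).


P(A∩B∩C) = P(A) * P(B|A) * P(C|A∩B)
= 1/4 * 1/20 * 1/10
= 1/80 * 1/10 = 1/800

1/800


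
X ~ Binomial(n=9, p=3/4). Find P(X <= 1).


P(X<=1) = P(X=0) + P(X=1)
= 1/262144 + 27/262144
= 7/65536

7/65536


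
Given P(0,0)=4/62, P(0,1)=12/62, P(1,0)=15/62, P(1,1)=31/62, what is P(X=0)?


P(X=0) = P(0,0)+P(0,1) = 4/62 + 12/62 = 16/62 = 8/31

8/31


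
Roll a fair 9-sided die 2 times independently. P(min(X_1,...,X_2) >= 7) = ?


P(min >= 7) = P(all X_i >= 7) = (P(X_1 >= 7))^2
= (3/9)^2 = (1/3)^2 = 1/9

1/9


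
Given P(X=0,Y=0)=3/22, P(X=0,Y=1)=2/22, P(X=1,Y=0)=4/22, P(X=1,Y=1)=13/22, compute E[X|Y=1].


P(Y=1) = 15/22
E[X|Y=1] = (0*2 + 1*13)/15 = 13/15

13/15


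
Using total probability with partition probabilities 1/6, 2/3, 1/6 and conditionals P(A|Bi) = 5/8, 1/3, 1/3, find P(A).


P(A) = P(A|B1)P(B1) + P(A|B2)P(B2) + P(A|B3)P(B3)
= 5/8*1/6 + 1/3*2/3 + 1/3*1/6
= 5/48 + 2/9 + 1/18 = 55/144

55/144


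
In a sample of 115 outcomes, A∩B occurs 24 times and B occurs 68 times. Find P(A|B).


P(A|B) = P(A∩B)/P(B) = (24/115)/(68/115) = 24/68 = 6/17

6/17


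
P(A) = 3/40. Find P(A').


P(A') = 1 - P(A) = 1 - 3/40 = 37/40

37/40


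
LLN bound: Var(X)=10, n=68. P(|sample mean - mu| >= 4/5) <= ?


Var(Xbar) = Var(X)/n = 10/68
Chebyshev: P(|Xbar-mu| >= 4/5) <= Var(Xbar)/(4/5)^2 = (5/34)/(16/25) = 125/544

125/544


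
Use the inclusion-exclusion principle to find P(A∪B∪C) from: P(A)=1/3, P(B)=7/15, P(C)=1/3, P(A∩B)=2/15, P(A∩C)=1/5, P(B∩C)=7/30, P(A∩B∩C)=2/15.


P(A∪B∪C) = P(A)+P(B)+P(C) - P(AB)-P(AC)-P(BC) + P(ABC)
= 1/3+7/15+1/3 - 2/15-1/5-7/30 + 2/15
= 7/10

7/10


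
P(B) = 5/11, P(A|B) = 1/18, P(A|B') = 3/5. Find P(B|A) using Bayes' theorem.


P(A) = P(A|B)P(B) + P(A|B')P(B') = 1/18*5/11 + 3/5*6/11 = 349/990
P(B|A) = P(A|B)P(B)/P(A) = (5/198)/(349/990) = 25/349

25/349


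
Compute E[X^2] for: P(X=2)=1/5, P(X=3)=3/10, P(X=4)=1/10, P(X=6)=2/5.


E[X^2] = sum(x^2 * P(x))
= 4*1/5 + 9*3/10 + 16*1/10 + 36*2/5
= 39/2

39/2


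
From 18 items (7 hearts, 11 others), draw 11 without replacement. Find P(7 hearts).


P(X=7) = C(7,7)*C(11,4) / C(18,11)
= 1*330 / 31824
= 330/31824 = 55/5304

55/5304


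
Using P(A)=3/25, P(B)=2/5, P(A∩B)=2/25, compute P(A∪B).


P(A∪B) = P(A) + P(B) - P(A∩B)
= 3/25 + 2/5 - 2/25 = 11/25

11/25


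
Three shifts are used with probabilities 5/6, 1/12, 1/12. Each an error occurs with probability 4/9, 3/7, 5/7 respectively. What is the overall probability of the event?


P(A) = P(A|B1)P(B1) + P(A|B2)P(B2) + P(A|B3)P(B3)
= 4/9*5/6 + 3/7*1/12 + 5/7*1/12
= 10/27 + 1/28 + 5/84 = 88/189

88/189


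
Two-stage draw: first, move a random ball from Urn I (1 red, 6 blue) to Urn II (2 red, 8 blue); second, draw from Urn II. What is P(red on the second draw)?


P(transfer red) = 1/7; P(transfer blue) = 6/7
If red transferred: Urn II has 3 red of 11, so P(red|red moved) = 3/11
If blue transferred: Urn II has 2 red of 11, so P(red|blue moved) = 2/11
By total probability: P(red) = 1/7*3/11 + 6/7*2/11 = 15/77

15/77


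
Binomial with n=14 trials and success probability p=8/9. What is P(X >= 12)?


P(X>=12) = P(X=12) + P(X=13) + P(X=14)
= 6253472382976/22876792454961 + 7696581394432/22876792454961 + 4398046511104/22876792454961
= 6116033429504/7625597484987

6116033429504/7625597484987


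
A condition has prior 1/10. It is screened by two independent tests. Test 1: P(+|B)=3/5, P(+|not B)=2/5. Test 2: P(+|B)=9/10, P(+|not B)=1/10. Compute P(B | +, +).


After test 1: P(+) = 3/5*1/10 + 2/5*9/10 = 21/50
P(B|+) = (3/50)/(21/50) = 1/7
After test 2 (use post1 as new prior): P(+) = 9/10*1/7 + 1/10*6/7 = 3/14
P(B|+,+) = (9/70)/(3/14) = 3/5

3/5


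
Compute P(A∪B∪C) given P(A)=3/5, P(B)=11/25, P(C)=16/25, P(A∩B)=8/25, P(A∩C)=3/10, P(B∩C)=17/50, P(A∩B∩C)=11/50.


P(A∪B∪C) = P(A)+P(B)+P(C) - P(AB)-P(AC)-P(BC) + P(ABC)
= 3/5+11/25+16/25 - 8/25-3/10-17/50 + 11/50
= 47/50

47/50


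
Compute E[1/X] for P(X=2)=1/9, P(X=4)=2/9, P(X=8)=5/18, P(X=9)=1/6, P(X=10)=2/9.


E[1/X] = sum(g(x)*P(x))
= 1/2*1/9 + 1/4*2/9 + 1/8*5/18 + 1/9*1/6 + 1/10*2/9
= 403/2160

403/2160


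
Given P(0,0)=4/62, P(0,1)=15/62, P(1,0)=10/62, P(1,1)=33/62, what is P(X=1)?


P(X=1) = P(1,0)+P(1,1) = 10/62 + 33/62 = 43/62

43/62


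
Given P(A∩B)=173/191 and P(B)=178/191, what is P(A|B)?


P(A|B) = P(A∩B)/P(B) = (173/191)/(178/191) = 173/178

173/178


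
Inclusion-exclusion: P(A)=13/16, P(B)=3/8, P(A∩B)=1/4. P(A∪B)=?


P(A∪B) = P(A) + P(B) - P(A∩B)
= 13/16 + 3/8 - 1/4 = 15/16

15/16


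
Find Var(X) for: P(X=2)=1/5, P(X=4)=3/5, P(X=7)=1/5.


E[X] = 21/5, E[X^2] = 101/5
Var(X) = E[X^2] - (E[X])^2 = 101/5 - (21/5)^2 = 64/25

64/25


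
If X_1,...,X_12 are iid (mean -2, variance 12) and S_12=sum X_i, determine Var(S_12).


By independence, Var(S_n) = n*Var(X_1) = 12*12 = 144

144


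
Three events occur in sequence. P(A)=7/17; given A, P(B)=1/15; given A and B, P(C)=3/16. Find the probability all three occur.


P(A∩B∩C) = P(A) * P(B|A) * P(C|A∩B)
= 7/17 * 1/15 * 3/16
= 7/255 * 3/16 = 7/1360

7/1360


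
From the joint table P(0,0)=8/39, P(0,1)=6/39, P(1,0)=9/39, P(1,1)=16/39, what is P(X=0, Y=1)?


Read from table: P(X=0, Y=1) = 6/39 = 2/13

2/13


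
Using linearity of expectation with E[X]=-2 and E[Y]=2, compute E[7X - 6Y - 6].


E[7X - 6Y - 6] = 7*E[X] - 6*E[Y] - 6
= (7)*(-2) + (-6)*(2) + (-6)
= -14 - 12 - 6 = -32

-32


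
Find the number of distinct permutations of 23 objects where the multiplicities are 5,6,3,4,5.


23! = 25852016738884976640000
Denominator: 5!=120 * 6!=720 * 3!=6 * 4!=24 * 5!=120
Coefficient = 25852016738884976640000 / 1492992000 = 17315576197920

17315576197920


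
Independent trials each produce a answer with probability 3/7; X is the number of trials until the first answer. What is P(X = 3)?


P(X=3) = (1-p)^2 * p = (4/7)^2 * 3/7
= 16/49 * 3/7 = 48/343

48/343


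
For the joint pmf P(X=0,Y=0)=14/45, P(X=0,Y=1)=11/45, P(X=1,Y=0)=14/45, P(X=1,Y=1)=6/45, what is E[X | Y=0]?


P(Y=0) = 28/45
E[X|Y=0] = (0*14 + 1*14)/28 = 14/28 = 1/2

1/2


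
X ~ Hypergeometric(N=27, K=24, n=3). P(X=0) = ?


P(X=0) = C(24,0)*C(3,3) / C(27,3)
= 1*1 / 2925
= 1/2925

1/2925


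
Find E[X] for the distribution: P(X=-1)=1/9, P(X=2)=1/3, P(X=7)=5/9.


E[X] = sum(x * P(x))
= -1*1/9 + 2*1/3 + 7*5/9
= 40/9

40/9


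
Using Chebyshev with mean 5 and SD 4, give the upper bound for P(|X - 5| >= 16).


k = 16/4 = 4
Chebyshev: P(|X-mu| >= k*sigma) <= 1/k^2 = 1/4^2 = 1/16

1/16


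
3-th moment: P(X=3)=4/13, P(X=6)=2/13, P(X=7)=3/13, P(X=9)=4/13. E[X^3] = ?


E[X^3] = sum(x^3 * P(x))
= 27*4/13 + 216*2/13 + 343*3/13 + 729*4/13
= 345

345


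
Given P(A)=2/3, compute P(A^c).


P(A') = 1 - P(A) = 1 - 2/3 = 1/3

1/3


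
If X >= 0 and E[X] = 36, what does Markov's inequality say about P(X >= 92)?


Markov: P(X >= a) <= E[X]/a
P(X >= 92) <= 36/92 = 9/23

9/23


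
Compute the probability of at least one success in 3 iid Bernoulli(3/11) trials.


P(at least one) = 1 - P(none)
P(none) = (1 - 3/11)^3 = (8/11)^3 = 512/1331
P(at least one) = 1 - 512/1331 = 819/1331

819/1331


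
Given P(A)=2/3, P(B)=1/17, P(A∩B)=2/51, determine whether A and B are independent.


P(A)*P(B) = 2/3*1/17 = 2/51
P(A∩B) = 2/51, which equals P(A)P(B), so independent

Yes, A and B are independent


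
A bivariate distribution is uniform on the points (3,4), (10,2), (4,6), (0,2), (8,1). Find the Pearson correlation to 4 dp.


Cov(X,Y) = -2.2000, Var(X) = 12.8000, Var(Y) = 3.2000
rho = Cov/(sqrt(VarX)*sqrt(VarY)) = -0.3438

-0.3438


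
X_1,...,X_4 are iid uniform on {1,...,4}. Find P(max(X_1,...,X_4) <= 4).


P(max <= 4) = P(all X_i <= 4) = (P(X_1 <= 4))^4
= (4/4)^4 = 1^4 = 1

1


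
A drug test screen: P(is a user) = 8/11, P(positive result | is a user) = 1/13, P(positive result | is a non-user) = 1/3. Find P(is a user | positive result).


P(A) = P(A|B)P(B) + P(A|B')P(B') = 1/13*8/11 + 1/3*3/11 = 21/143
P(B|A) = P(A|B)P(B)/P(A) = (8/143)/(21/143) = 8/21

8/21


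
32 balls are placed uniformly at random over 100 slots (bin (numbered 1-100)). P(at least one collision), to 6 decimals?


P(all different) = prod((100-i)/100 for i=0..31) = 0.003763
P(at least one match) = 1 - 0.003763 = 0.996237

0.996237


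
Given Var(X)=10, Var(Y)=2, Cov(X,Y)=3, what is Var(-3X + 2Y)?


Var(-3X + 2Y) = (-3)^2*Var(X) + 2^2*Var(Y) + 2*(-3)*2*Cov(X,Y)
= 9*10 + 4*2 - 12*3
= 90 + 8 - 36 = 62

62


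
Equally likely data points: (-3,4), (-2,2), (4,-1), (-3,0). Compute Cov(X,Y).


E[X]=-1, E[Y]=5/4, E[XY]=-5
Cov(X,Y) = E[XY] - E[X]E[Y] = -5 + 1*5/4 = -15/4

-15/4


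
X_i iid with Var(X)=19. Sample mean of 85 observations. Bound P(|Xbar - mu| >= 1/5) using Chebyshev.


Var(Xbar) = Var(X)/n = 19/85
Chebyshev: P(|Xbar-mu| >= 1/5) <= Var(Xbar)/(1/5)^2 = (19/85)/(1/25) = 95/17
Bound exceeds 1, so trivial bound: 1

1


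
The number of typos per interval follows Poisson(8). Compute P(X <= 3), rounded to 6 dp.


P(X<=3) = e^(-8)*8^0/0! + e^(-8)*8^1/1! + e^(-8)*8^2/2! + e^(-8)*8^3/3!
≈ 0.0003354626 + 0.0026837010 + 0.0107348041 + 0.0286261442
= 0.0423801119
≈ 0.042380

0.042380


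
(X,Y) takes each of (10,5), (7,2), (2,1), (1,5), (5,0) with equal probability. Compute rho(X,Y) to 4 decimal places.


Cov(X,Y) = 1.2000, Var(X) = 10.8000, Var(Y) = 4.2400
rho = Cov/(sqrt(VarX)*sqrt(VarY)) = 0.1773

0.1773


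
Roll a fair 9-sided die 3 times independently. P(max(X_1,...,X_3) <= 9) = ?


P(max <= 9) = P(all X_i <= 9) = (P(X_1 <= 9))^3
= (9/9)^3 = 1^3 = 1

1


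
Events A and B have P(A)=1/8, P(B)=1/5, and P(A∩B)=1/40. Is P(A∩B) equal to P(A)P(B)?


P(A)*P(B) = 1/8*1/5 = 1/40
P(A∩B) = 1/40, which equals P(A)P(B), so independent

Yes, A and B are independent


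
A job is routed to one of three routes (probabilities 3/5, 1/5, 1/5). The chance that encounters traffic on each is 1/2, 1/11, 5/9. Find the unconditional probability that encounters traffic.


P(A) = P(A|B1)P(B1) + P(A|B2)P(B2) + P(A|B3)P(B3)
= 1/2*3/5 + 1/11*1/5 + 5/9*1/5
= 3/10 + 1/55 + 1/9 = 85/198

85/198


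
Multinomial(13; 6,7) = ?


13! = 6227020800
Denominator: 6!=720 * 7!=5040
Coefficient = 6227020800 / 3628800 = 1716

1716


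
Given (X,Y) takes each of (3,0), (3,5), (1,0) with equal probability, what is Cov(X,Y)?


E[X]=7/3, E[Y]=5/3, E[XY]=5
Cov(X,Y) = E[XY] - E[X]E[Y] = 5 - 7/3*5/3 = 10/9

10/9


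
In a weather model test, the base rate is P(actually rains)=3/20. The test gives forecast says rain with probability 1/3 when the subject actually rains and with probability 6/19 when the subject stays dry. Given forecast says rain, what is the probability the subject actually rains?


P(A) = P(A|B)P(B) + P(A|B')P(B') = 1/3*3/20 + 6/19*17/20 = 121/380
P(B|A) = P(A|B)P(B)/P(A) = (1/20)/(121/380) = 19/121

19/121


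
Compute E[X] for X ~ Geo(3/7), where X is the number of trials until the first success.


For geometric (trials until first success), E[X] = 1/p = 1/(3/7) = 7/3

7/3


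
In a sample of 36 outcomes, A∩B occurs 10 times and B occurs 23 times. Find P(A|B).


P(A|B) = P(A∩B)/P(B) = (10/36)/(23/36) = 10/23

10/23


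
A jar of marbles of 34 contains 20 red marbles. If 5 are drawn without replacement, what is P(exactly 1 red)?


P(X=1) = C(20,1)*C(14,4) / C(34,5)
= 20*1001 / 278256
= 20020/278256 = 455/6324

455/6324


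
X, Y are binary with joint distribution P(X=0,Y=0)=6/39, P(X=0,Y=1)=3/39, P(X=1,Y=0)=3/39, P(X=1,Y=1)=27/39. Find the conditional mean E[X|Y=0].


P(Y=0) = 9/39
E[X|Y=0] = (0*6 + 1*3)/9 = 3/9 = 1/3

1/3


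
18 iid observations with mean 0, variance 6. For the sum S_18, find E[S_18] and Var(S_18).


E[S_n] = n*mu = 18*0 = 0
Var(S_n) = n*sigma^2 = 18*6 = 108

E[S_18]=0, Var(S_18)=108


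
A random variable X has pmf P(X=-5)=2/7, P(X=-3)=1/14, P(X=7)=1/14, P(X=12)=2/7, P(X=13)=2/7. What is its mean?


E[X] = sum(x * P(x))
= -5*2/7 - 3*1/14 + 7*1/14 + 12*2/7 + 13*2/7
= 6

6


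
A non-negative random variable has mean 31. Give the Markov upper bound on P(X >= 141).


Markov: P(X >= a) <= E[X]/a
P(X >= 141) <= 31/141

31/141


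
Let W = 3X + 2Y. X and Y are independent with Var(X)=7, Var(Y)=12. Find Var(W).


Independence => Cov(X,Y)=0
Var(3X + 2Y) = 3^2*Var(X) + 2^2*Var(Y)
= 9*7 + 4*12 = 111

111


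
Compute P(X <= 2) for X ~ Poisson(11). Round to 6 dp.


P(X<=2) = e^(-11)*11^0/0! + e^(-11)*11^1/1! + e^(-11)*11^2/2!
≈ 0.0000167017 + 0.0001837187 + 0.0010104529
= 0.0012108733
≈ 0.001211

0.001211


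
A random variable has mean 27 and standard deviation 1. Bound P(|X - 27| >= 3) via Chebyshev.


k = 3/1 = 3
Chebyshev: P(|X-mu| >= k*sigma) <= 1/k^2 = 1/3^2 = 1/9

1/9


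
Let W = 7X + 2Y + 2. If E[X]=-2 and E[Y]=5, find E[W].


E[7X + 2Y + 2] = 7*E[X] + 2*E[Y] + 2
= (7)*(-2) + (2)*(5) + (2)
= -14 + 10 + 2 = -2

-2


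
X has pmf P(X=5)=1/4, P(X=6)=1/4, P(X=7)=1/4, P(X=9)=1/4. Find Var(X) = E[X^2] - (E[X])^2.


E[X] = 27/4, E[X^2] = 191/4
Var(X) = E[X^2] - (E[X])^2 = 191/4 - (27/4)^2 = 35/16

35/16


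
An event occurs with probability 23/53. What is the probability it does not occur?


P(A') = 1 - P(A) = 1 - 23/53 = 30/53

30/53


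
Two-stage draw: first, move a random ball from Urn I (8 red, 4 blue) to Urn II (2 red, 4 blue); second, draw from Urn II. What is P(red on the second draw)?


P(transfer red) = 8/12 = 2/3; P(transfer blue) = 1/3
If red transferred: Urn II has 3 red of 7, so P(red|red moved) = 3/7
If blue transferred: Urn II has 2 red of 7, so P(red|blue moved) = 2/7
By total probability: P(red) = 2/3*3/7 + 1/3*2/7 = 8/21

8/21


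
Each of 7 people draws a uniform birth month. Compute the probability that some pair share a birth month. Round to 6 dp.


P(all different) = prod((12-i)/12 for i=0..6) = 0.111400
P(at least one match) = 1 - 0.111400 = 0.888600

0.888600


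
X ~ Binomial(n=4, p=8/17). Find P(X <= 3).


P(X<=3) = P(X=0) + P(X=1) + P(X=2) + P(X=3)
= 6561/83521 + 23328/83521 + 31104/83521 + 18432/83521
= 79425/83521

79425/83521


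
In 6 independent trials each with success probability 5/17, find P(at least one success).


P(at least one) = 1 - P(none)
P(none) = (1 - 5/17)^6 = (12/17)^6 = 2985984/24137569
P(at least one) = 1 - 2985984/24137569 = 21151585/24137569

21151585/24137569


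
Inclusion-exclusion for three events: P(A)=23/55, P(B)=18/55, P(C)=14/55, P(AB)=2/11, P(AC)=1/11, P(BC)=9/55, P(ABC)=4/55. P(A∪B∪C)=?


P(A∪B∪C) = P(A)+P(B)+P(C) - P(AB)-P(AC)-P(BC) + P(ABC)
= 23/55+18/55+14/55 - 2/11-1/11-9/55 + 4/55
= 7/11

7/11


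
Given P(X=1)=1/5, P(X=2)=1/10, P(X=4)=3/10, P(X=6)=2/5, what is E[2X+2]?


E[2X+2] = sum(g(x)*P(x))
= 4*1/5 + 6*1/10 + 10*3/10 + 14*2/5
= 10

10


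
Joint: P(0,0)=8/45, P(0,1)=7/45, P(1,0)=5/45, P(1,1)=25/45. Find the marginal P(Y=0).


P(Y=0) = P(0,0)+P(1,0) = 8/45 + 5/45 = 13/45

13/45


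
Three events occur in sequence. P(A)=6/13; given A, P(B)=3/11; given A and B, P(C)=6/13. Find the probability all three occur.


P(A∩B∩C) = P(A) * P(B|A) * P(C|A∩B)
= 6/13 * 3/11 * 6/13
= 18/143 * 6/13 = 108/1859

108/1859


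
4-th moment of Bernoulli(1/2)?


For Bernoulli: X in {0,1}
E[X^4] = 0^4*(1-1/2) + 1^4*1/2 = 1/2

1/2


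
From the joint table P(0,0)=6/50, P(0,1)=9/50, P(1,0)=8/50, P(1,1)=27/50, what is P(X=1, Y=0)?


Read from table: P(X=1, Y=0) = 8/50 = 4/25

4/25


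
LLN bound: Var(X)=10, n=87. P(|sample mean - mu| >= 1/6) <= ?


Var(Xbar) = Var(X)/n = 10/87
Chebyshev: P(|Xbar-mu| >= 1/6) <= Var(Xbar)/(1/6)^2 = (10/87)/(1/36) = 120/29
Bound exceeds 1, so trivial bound: 1

1


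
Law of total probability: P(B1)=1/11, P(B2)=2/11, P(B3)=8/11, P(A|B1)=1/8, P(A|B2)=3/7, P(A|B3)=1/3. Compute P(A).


P(A) = P(A|B1)P(B1) + P(A|B2)P(B2) + P(A|B3)P(B3)
= 1/8*1/11 + 3/7*2/11 + 1/3*8/11
= 1/88 + 6/77 + 8/33 = 613/1848

613/1848


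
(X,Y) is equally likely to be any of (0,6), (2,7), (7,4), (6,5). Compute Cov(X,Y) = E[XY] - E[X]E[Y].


E[X]=15/4, E[Y]=11/2, E[XY]=18
Cov(X,Y) = E[XY] - E[X]E[Y] = 18 - 15/4*11/2 = -21/8

-21/8


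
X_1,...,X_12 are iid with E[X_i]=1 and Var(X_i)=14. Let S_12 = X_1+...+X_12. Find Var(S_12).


By independence, Var(S_n) = n*Var(X_1) = 12*14 = 168

168


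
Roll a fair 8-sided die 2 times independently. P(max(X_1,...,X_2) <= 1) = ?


P(max <= 1) = P(all X_i <= 1) = (P(X_1 <= 1))^2
= (1/8)^2 = 1/64

1/64


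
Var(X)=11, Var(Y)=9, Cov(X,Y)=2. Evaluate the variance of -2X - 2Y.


Var(-2X - 2Y) = (-2)^2*Var(X) + (-2)^2*Var(Y) + 2*(-2)*(-2)*Cov(X,Y)
= 4*11 + 4*9 + 8*2
= 44 + 36 + 16 = 96

96


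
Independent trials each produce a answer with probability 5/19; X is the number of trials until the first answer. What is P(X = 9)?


P(X=9) = (1-p)^8 * p = (14/19)^8 * 5/19
= 1475789056/16983563041 * 5/19 = 7378945280/322687697779

7378945280/322687697779


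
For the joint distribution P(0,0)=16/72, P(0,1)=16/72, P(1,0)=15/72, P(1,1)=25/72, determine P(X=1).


P(X=1) = P(1,0)+P(1,1) = 15/72 + 25/72 = 40/72 = 5/9

5/9


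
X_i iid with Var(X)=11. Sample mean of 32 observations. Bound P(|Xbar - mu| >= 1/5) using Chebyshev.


Var(Xbar) = Var(X)/n = 11/32
Chebyshev: P(|Xbar-mu| >= 1/5) <= Var(Xbar)/(1/5)^2 = (11/32)/(1/25) = 275/32
Bound exceeds 1, so trivial bound: 1

1


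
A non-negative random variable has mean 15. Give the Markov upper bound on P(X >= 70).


Markov: P(X >= a) <= E[X]/a
P(X >= 70) <= 15/70 = 3/14

3/14


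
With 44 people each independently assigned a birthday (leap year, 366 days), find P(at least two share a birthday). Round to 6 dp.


P(all different) = prod((366-i)/366 for i=0..43) = 0.067633
P(at least one match) = 1 - 0.067633 = 0.932367

0.932367


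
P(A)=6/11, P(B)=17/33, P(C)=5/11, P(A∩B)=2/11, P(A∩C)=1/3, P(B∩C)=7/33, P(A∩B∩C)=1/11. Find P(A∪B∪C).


P(A∪B∪C) = P(A)+P(B)+P(C) - P(AB)-P(AC)-P(BC) + P(ABC)
= 6/11+17/33+5/11 - 2/11-1/3-7/33 + 1/11
= 29/33

29/33


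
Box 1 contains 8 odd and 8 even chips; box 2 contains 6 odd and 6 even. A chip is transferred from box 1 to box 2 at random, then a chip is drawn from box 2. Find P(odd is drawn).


P(transfer odd) = 8/16 = 1/2; P(transfer even) = 1/2
If odd transferred: Urn II has 7 odd of 13, so P(odd|odd moved) = 7/13
If even transferred: Urn II has 6 odd of 13, so P(odd|even moved) = 6/13
By total probability: P(odd) = 1/2*7/13 + 1/2*6/13 = 1/2

1/2


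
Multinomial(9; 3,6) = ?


9! = 362880
Denominator: 3!=6 * 6!=720
Coefficient = 362880 / 4320 = 84

84


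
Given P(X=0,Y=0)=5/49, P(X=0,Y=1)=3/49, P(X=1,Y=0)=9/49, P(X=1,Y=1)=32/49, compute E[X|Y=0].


P(Y=0) = 14/49
E[X|Y=0] = (0*5 + 1*9)/14 = 9/14

9/14


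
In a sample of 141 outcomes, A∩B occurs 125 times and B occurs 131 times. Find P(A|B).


P(A|B) = P(A∩B)/P(B) = (125/141)/(131/141) = 125/131

125/131


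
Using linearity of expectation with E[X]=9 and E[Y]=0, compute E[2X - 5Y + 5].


E[2X - 5Y + 5] = 2*E[X] - 5*E[Y] + 5
= (2)*(9) + (-5)*(0) + (5)
= 18 + 0 + 5 = 23

23


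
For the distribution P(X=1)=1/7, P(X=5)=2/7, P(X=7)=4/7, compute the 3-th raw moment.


E[X^3] = sum(x^3 * P(x))
= 1*1/7 + 125*2/7 + 343*4/7
= 1623/7

1623/7


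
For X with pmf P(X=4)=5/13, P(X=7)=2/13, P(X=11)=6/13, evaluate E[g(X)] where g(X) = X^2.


E[X^2] = sum(g(x)*P(x))
= 16*5/13 + 49*2/13 + 121*6/13
= 904/13

904/13


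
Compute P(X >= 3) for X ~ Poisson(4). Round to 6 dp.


P(X>=3) = 1 - P(X<=2) = 1 - (e^(-4)*4^0/0! + e^(-4)*4^1/1! + e^(-4)*4^2/2!)
≈ 1 - (0.0183156389 + 0.0732625556 + 0.1465251111)
= 1 - 0.2381033056 = 0.7618966944
≈ 0.761897

0.761897


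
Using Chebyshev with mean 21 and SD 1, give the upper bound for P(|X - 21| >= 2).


k = 2/1 = 2
Chebyshev: P(|X-mu| >= k*sigma) <= 1/k^2 = 1/2^2 = 1/4

1/4


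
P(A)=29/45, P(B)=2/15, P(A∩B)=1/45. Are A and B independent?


P(A)*P(B) = 29/45*2/15 = 58/675
P(A∩B) = 1/45 != 58/675, so not independent

No, A and B are not independent


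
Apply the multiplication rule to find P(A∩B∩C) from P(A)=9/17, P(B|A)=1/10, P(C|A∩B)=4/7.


P(A∩B∩C) = P(A) * P(B|A) * P(C|A∩B)
= 9/17 * 1/10 * 4/7
= 9/170 * 4/7 = 18/595

18/595


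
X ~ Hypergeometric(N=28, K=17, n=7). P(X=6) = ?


P(X=6) = C(17,6)*C(11,1) / C(28,7)
= 12376*11 / 1184040
= 136136/1184040 = 119/1035

119/1035


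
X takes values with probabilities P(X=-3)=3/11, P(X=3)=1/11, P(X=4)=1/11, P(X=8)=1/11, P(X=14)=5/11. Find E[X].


E[X] = sum(x * P(x))
= -3*3/11 + 3*1/11 + 4*1/11 + 8*1/11 + 14*5/11
= 76/11

76/11


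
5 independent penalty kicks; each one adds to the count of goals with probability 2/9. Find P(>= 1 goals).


P(at least one) = 1 - P(none)
P(none) = (1 - 2/9)^5 = (7/9)^5 = 16807/59049
P(at least one) = 1 - 16807/59049 = 42242/59049

42242/59049


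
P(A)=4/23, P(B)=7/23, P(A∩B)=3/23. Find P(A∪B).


P(A∪B) = P(A) + P(B) - P(A∩B)
= 4/23 + 7/23 - 3/23 = 8/23

8/23


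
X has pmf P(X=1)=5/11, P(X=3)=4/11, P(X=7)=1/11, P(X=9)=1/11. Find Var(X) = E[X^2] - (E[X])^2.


E[X] = 3, E[X^2] = 171/11
Var(X) = E[X^2] - (E[X])^2 = 171/11 - (3)^2 = 72/11

72/11


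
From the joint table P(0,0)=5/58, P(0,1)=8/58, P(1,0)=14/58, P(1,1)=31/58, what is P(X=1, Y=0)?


Read from table: P(X=1, Y=0) = 14/58 = 7/29

7/29
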